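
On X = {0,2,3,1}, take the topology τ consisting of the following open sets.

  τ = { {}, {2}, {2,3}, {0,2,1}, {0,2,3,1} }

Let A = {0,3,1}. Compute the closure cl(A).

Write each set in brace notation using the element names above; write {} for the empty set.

{0,3,1}

closure: X∖int(X∖A) = X∖{2} = {0,3,1}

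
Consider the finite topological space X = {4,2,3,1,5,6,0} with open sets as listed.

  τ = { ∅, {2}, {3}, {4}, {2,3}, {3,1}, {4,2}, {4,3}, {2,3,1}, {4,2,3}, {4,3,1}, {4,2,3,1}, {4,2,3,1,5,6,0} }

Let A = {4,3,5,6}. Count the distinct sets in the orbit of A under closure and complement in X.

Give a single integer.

closure: X∖int(X∖A) = X∖{2} = {4,3,1,5,6,0}
Let k=closure and c=complement:
  1. A     = {4,3,5,6}
  2. kA    = {4,3,1,5,6,0}
  3. cA    = {2,1,0}
  4. ckA   = {2}
  5. kcA   = {2,1,5,6,0}
  6. kckA  = {2,5,6,0}
  7. ckcA  = {4,3}
  8. ckckA = {4,3,1}
— saturated at 8

8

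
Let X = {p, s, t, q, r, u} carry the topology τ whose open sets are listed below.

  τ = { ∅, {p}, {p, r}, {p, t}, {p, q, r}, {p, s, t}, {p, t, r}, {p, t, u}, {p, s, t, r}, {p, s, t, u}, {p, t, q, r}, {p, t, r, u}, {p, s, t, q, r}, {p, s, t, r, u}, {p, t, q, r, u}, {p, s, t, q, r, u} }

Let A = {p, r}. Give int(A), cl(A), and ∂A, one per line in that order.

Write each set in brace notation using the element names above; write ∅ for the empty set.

U open, U⊆A: ∅, {p}, {p, r}. int(A) = ⋃ = {p, r}
X∖A={s, t, q, u}, int(X∖A)=∅, hence cl(A)={p, s, t, q, r, u}
∂A: remove int from cl → {s, t, q, u}

int(A) = {p, r}
cl(A)  = {p, s, t, q, r, u}
∂A     = {s, t, q, u}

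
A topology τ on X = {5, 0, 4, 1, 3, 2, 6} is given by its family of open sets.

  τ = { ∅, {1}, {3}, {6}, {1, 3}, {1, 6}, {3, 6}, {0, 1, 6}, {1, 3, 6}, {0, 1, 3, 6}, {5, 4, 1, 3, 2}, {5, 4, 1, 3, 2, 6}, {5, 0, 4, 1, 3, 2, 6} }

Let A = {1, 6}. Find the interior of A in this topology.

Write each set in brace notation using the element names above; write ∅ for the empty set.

{1, 6}

open subsets of A: ∅, {6}, {1}, {1, 6}; so int(A) = {1, 6}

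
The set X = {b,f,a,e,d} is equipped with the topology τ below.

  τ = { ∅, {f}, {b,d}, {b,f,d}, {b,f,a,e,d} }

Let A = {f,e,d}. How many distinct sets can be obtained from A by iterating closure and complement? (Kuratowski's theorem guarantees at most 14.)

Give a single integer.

8

complement {b,a}; its interior ∅; cl(A) = X∖∅ = {b,f,a,e,d}
With k = closure, c = complement:
  1. A     = {f,e,d}
  2. kA    = {b,f,a,e,d}
  3. cA    = {b,a}
  4. ckA   = ∅
  5. kcA   = {b,a,e,d}
  6. ckcA  = {f}
  7. kckcA = {f,a,e}
  8. ckckcA = {b,d}
k, c of each give nothing new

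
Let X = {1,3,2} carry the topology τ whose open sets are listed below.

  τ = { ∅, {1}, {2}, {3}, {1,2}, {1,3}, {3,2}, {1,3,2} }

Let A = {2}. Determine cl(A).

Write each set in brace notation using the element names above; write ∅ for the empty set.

cl via duality: int({1,3}) = {1,3}, so X∖{1,3} = {2}

{2}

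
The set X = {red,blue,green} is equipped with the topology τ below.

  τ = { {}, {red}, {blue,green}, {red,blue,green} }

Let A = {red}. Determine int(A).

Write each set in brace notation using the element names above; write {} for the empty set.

{red}

opens ⊆ A: {}, {red}; union → int = {red}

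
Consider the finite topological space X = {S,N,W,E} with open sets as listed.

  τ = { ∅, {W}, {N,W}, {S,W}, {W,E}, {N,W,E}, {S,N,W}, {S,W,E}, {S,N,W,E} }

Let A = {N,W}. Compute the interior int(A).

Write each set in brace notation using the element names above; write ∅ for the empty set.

interior: largest open inside A is {N,W} (from ∅, {W}, {N,W})

{N,W}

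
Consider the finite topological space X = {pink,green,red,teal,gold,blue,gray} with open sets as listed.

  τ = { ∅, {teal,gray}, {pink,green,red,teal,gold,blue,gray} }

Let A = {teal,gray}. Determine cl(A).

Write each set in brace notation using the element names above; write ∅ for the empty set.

{pink,green,red,teal,gold,blue,gray}

cl via duality: int({pink,green,red,gold,blue}) = ∅, so X∖∅ = {pink,green,red,teal,gold,blue,gray}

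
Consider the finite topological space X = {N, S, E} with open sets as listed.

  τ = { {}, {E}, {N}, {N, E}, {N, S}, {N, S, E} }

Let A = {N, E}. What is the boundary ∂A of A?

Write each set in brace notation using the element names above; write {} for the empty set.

{S}

U open, U⊆A: {}, {E}, {N}, {N, E}. int(A) = ⋃ = {N, E}
X∖A={S}, int(X∖A)={}, hence cl(A)={N, S, E}
∂A: remove int from cl → {S}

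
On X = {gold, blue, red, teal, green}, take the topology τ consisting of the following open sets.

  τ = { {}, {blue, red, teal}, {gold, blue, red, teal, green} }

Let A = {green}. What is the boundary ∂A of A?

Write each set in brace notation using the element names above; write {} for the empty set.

interior: largest open inside A is {} (from {})
cl via duality: int({gold, blue, red, teal}) = {blue, red, teal}, so X∖{blue, red, teal} = {gold, green}
cl∖int = {gold, green}

{gold, green}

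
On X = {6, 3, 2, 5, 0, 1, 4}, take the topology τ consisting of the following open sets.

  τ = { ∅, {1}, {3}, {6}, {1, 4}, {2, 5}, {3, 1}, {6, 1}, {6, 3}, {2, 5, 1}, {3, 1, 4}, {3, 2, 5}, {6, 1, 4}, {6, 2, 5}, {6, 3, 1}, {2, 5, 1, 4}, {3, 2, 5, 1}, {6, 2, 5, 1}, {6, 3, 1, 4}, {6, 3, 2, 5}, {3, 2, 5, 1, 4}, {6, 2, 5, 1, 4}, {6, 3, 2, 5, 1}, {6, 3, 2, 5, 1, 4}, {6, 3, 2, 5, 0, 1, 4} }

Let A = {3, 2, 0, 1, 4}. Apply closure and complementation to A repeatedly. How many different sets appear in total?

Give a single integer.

10

complement {6, 5}; its interior {6}; cl(A) = X∖{6} = {3, 2, 5, 0, 1, 4}
With k = closure, c = complement:
  1. A     = {3, 2, 0, 1, 4}
  2. kA    = {3, 2, 5, 0, 1, 4}
  3. cA    = {6, 5}
  4. ckA   = {6}
  5. kcA   = {6, 2, 5, 0}
  6. kckA  = {6, 0}
  7. ckcA  = {3, 1, 4}
  8. ckckA = {3, 2, 5, 1, 4}
  9. kckcA = {3, 0, 1, 4}
  10. ckckcA = {6, 2, 5}
k, c of each give nothing new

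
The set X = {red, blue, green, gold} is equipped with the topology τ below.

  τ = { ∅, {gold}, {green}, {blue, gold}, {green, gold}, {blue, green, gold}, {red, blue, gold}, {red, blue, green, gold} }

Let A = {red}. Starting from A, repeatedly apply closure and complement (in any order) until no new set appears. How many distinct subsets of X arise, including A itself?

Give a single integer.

cl via duality: int({blue, green, gold}) = {blue, green, gold}, so X∖{blue, green, gold} = {red}
Write k for closure, c for complement:
  1. A     = {red}
  2. cA    = {blue, green, gold}
  3. kcA   = {red, blue, green, gold}
  4. ckcA  = ∅
applying k or c yields no new set

4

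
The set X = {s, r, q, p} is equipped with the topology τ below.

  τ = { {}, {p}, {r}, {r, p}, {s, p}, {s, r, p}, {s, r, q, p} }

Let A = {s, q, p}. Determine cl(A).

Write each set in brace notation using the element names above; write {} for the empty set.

{s, q, p}

X∖A={r}, int(X∖A)={r}, hence cl(A)={s, q, p}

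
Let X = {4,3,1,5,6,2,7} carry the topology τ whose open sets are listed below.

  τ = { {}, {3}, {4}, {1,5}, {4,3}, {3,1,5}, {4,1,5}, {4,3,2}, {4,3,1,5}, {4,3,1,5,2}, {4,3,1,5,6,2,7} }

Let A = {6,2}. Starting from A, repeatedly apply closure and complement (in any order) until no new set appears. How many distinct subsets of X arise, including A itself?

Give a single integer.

6

complement {4,3,1,5,7}; its interior {4,3,1,5}; cl(A) = X∖{4,3,1,5} = {6,2,7}
With k = closure, c = complement:
  1. A     = {6,2}
  2. kA    = {6,2,7}
  3. cA    = {4,3,1,5,7}
  4. ckA   = {4,3,1,5}
  5. kcA   = {4,3,1,5,6,2,7}
  6. ckcA  = {}
k, c of each give nothing new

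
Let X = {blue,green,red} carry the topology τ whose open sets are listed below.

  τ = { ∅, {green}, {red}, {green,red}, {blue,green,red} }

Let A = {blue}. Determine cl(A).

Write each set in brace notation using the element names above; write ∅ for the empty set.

{blue}

cl via duality: int({green,red}) = {green,red}, so X∖{green,red} = {blue}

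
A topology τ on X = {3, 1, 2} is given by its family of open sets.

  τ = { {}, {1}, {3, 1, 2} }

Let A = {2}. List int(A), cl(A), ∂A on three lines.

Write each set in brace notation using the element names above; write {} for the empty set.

int(A) = {}
cl(A)  = {3, 2}
∂A     = {3, 2}

interior: largest open inside A is {} (from {})
cl via duality: int({3, 1}) = {1}, so X∖{1} = {3, 2}
cl∖int = {3, 2}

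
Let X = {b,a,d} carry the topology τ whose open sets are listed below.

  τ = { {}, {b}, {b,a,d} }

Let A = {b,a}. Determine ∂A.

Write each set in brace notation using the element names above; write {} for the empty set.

{a,d}

interior: largest open inside A is {b} (from {}, {b})
cl via duality: int({d}) = {}, so X∖{} = {b,a,d}
cl∖int = {a,d}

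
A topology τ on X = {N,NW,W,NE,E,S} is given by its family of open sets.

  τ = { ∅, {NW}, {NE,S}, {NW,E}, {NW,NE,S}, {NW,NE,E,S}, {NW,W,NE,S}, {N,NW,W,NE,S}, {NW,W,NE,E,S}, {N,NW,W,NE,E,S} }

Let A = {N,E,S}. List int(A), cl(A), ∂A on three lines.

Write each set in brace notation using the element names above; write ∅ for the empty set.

int(A) = ∅
cl(A)  = {N,W,NE,E,S}
∂A     = {N,W,NE,E,S}

open subsets of A: ∅; so int(A) = ∅
closure: X∖int(X∖A) = X∖{NW} = {N,W,NE,E,S}
∂A = {N,W,NE,E,S} minus ∅ = {N,W,NE,E,S}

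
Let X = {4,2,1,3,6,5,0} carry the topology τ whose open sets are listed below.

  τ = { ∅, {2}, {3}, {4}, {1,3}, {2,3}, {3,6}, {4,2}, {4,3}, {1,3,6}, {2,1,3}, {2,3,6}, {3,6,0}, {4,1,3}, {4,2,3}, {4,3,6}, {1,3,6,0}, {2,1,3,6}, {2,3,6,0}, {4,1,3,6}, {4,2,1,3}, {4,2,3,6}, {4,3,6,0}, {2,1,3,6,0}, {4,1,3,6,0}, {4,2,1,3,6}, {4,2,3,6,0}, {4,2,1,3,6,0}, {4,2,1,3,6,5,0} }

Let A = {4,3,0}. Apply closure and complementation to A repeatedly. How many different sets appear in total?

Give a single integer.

cl via duality: int({2,1,6,5}) = {2}, so X∖{2} = {4,1,3,6,5,0}
Write k for closure, c for complement:
  1. A     = {4,3,0}
  2. kA    = {4,1,3,6,5,0}
  3. cA    = {2,1,6,5}
  4. ckA   = {2}
  5. kcA   = {2,1,6,5,0}
  6. kckA  = {2,5}
  7. ckcA  = {4,3}
  8. ckckA = {4,1,3,6,0}
applying k or c yields no new set

8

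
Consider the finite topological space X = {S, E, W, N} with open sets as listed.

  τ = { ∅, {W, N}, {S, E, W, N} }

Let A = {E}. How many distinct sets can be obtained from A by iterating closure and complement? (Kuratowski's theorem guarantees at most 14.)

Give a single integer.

X∖A={S, W, N}, int(X∖A)={W, N}, hence cl(A)={S, E}
Orbit (k=closure, c=complement):
  1. A     = {E}
  2. kA    = {S, E}
  3. cA    = {S, W, N}
  4. ckA   = {W, N}
  5. kcA   = {S, E, W, N}
  6. ckcA  = ∅
(closed under both — stop)

6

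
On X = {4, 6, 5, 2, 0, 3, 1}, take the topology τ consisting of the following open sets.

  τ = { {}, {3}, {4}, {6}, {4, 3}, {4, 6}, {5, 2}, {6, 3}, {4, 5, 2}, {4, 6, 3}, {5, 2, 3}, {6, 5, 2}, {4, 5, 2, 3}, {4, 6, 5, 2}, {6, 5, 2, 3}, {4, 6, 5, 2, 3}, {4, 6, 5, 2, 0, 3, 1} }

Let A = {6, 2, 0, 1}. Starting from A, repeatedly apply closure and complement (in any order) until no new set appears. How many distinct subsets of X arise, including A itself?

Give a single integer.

cl via duality: int({4, 5, 3}) = {4, 3}, so X∖{4, 3} = {6, 5, 2, 0, 1}
Write k for closure, c for complement:
  1. A     = {6, 2, 0, 1}
  2. kA    = {6, 5, 2, 0, 1}
  3. cA    = {4, 5, 3}
  4. ckA   = {4, 3}
  5. kcA   = {4, 5, 2, 0, 3, 1}
  6. kckA  = {4, 0, 3, 1}
  7. ckcA  = {6}
  8. ckckA = {6, 5, 2}
  9. kckcA = {6, 0, 1}
  10. ckckcA = {4, 5, 2, 3}
applying k or c yields no new set

10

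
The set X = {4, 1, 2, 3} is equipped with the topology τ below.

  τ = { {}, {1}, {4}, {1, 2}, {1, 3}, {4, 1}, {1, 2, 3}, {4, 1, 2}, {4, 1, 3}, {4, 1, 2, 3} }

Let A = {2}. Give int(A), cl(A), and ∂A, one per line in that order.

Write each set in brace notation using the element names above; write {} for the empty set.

int(A) = {}
cl(A)  = {2}
∂A     = {2}

interior: largest open inside A is {} (from {})
cl via duality: int({4, 1, 3}) = {4, 1, 3}, so X∖{4, 1, 3} = {2}
cl∖int = {2}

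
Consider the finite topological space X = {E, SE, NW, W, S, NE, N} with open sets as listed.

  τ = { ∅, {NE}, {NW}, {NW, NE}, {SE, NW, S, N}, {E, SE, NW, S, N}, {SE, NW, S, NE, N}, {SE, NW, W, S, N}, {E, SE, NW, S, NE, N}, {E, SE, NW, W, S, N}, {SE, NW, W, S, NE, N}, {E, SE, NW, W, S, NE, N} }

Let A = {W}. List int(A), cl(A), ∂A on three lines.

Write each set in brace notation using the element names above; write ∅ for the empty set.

int(A) = ∅
cl(A)  = {W}
∂A     = {W}

opens ⊆ A: ∅; union → int = ∅
complement {E, SE, NW, S, NE, N}; its interior {E, SE, NW, S, NE, N}; cl(A) = X∖{E, SE, NW, S, NE, N} = {W}
boundary = {W} ∖ ∅ = {W}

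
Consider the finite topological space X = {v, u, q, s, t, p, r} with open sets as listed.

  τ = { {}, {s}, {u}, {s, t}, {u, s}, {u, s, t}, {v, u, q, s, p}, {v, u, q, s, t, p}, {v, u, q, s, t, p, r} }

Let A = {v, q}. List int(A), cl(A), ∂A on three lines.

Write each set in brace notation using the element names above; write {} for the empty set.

int(A) = {}
cl(A)  = {v, q, p, r}
∂A     = {v, q, p, r}

interior: largest open inside A is {} (from {})
cl via duality: int({u, s, t, p, r}) = {u, s, t}, so X∖{u, s, t} = {v, q, p, r}
cl∖int = {v, q, p, r}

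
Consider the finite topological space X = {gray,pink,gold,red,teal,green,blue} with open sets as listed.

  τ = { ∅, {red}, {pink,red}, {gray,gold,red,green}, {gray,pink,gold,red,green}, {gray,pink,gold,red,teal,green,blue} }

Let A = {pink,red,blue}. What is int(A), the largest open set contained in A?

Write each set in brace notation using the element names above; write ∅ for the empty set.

opens ⊆ A: ∅, {red}, {pink,red}; union → int = {pink,red}

{pink,red}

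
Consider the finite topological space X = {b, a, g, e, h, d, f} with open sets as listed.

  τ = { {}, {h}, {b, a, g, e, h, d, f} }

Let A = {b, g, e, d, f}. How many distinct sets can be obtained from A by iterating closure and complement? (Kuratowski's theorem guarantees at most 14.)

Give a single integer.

6

cl via duality: int({a, h}) = {h}, so X∖{h} = {b, a, g, e, d, f}
Write k for closure, c for complement:
  1. A     = {b, g, e, d, f}
  2. kA    = {b, a, g, e, d, f}
  3. cA    = {a, h}
  4. ckA   = {h}
  5. kcA   = {b, a, g, e, h, d, f}
  6. ckcA  = {}
applying k or c yields no new set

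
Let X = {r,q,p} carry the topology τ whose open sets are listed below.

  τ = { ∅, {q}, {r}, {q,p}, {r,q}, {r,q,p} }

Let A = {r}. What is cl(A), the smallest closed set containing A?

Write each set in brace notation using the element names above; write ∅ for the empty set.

complement {q,p}; its interior {q,p}; cl(A) = X∖{q,p} = {r}

{r}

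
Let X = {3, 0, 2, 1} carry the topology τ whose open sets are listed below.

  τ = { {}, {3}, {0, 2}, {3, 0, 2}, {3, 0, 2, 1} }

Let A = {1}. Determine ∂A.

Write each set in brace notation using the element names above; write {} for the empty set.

interior: largest open inside A is {} (from {})
cl via duality: int({3, 0, 2}) = {3, 0, 2}, so X∖{3, 0, 2} = {1}
cl∖int = {1}

{1}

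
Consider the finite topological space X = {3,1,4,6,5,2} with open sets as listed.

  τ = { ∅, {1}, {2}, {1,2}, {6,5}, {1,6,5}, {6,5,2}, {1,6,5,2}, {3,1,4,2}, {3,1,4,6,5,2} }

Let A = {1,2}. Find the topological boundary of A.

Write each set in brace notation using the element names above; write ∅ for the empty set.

{3,4}

open subsets of A: ∅, {2}, {1}, {1,2}; so int(A) = {1,2}
closure: X∖int(X∖A) = X∖{6,5} = {3,1,4,2}
∂A = {3,1,4,2} minus {1,2} = {3,4}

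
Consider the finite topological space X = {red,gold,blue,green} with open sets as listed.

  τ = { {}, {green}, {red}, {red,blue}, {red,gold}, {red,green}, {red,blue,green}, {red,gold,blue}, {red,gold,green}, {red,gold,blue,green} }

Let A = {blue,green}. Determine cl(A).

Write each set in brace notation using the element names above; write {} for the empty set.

{blue,green}

X∖A={red,gold}, int(X∖A)={red,gold}, hence cl(A)={blue,green}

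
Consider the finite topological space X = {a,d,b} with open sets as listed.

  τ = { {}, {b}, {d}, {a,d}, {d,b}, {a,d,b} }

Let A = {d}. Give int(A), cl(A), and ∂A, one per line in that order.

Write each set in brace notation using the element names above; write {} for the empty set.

int(A) = {d}
cl(A)  = {a,d}
∂A     = {a}

open subsets of A: {}, {d}; so int(A) = {d}
closure: X∖int(X∖A) = X∖{b} = {a,d}
∂A = {a,d} minus {d} = {a}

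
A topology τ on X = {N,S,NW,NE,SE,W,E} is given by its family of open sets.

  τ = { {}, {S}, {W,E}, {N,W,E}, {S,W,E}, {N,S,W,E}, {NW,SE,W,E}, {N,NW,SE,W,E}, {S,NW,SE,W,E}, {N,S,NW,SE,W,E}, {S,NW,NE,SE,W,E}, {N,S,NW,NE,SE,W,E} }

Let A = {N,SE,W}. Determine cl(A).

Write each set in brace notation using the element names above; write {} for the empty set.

{N,NW,NE,SE,W,E}

X∖A={S,NW,NE,E}, int(X∖A)={S}, hence cl(A)={N,NW,NE,SE,W,E}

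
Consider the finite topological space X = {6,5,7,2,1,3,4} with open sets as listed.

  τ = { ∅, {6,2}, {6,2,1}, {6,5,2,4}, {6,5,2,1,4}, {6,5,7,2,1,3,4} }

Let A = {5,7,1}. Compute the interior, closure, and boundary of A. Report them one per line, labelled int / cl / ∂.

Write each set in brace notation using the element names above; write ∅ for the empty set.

open subsets of A: ∅; so int(A) = ∅
closure: X∖int(X∖A) = X∖{6,2} = {5,7,1,3,4}
∂A = {5,7,1,3,4} minus ∅ = {5,7,1,3,4}

int(A) = ∅
cl(A)  = {5,7,1,3,4}
∂A     = {5,7,1,3,4}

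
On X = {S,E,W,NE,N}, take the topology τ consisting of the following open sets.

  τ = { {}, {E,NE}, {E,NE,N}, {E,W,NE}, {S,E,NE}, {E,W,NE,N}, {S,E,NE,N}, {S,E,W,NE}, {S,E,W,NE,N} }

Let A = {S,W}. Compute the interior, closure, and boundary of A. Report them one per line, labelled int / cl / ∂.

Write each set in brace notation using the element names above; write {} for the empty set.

opens ⊆ A: {}; union → int = {}
complement {E,NE,N}; its interior {E,NE,N}; cl(A) = X∖{E,NE,N} = {S,W}
boundary = {S,W} ∖ {} = {S,W}

int(A) = {}
cl(A)  = {S,W}
∂A     = {S,W}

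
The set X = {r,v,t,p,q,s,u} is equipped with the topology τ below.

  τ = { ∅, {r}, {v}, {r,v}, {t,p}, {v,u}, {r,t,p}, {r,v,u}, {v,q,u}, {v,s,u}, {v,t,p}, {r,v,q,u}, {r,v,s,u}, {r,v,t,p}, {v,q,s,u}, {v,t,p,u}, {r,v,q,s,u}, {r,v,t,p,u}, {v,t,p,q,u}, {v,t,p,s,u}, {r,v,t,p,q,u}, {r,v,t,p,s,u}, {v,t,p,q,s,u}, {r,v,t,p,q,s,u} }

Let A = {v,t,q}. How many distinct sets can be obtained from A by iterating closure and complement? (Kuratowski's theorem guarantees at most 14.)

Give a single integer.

8

cl via duality: int({r,p,s,u}) = {r}, so X∖{r} = {v,t,p,q,s,u}
Write k for closure, c for complement:
  1. A     = {v,t,q}
  2. kA    = {v,t,p,q,s,u}
  3. cA    = {r,p,s,u}
  4. ckA   = {r}
  5. kcA   = {r,t,p,q,s,u}
  6. ckcA  = {v}
  7. kckcA = {v,q,s,u}
  8. ckckcA = {r,t,p}
applying k or c yields no new set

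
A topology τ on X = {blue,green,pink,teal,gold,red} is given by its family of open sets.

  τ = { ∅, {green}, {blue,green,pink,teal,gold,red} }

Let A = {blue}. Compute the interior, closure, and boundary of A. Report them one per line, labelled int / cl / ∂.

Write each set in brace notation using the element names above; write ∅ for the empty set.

int(A) = ∅
cl(A)  = {blue,pink,teal,gold,red}
∂A     = {blue,pink,teal,gold,red}

opens ⊆ A: ∅; union → int = ∅
complement {green,pink,teal,gold,red}; its interior {green}; cl(A) = X∖{green} = {blue,pink,teal,gold,red}
boundary = {blue,pink,teal,gold,red} ∖ ∅ = {blue,pink,teal,gold,red}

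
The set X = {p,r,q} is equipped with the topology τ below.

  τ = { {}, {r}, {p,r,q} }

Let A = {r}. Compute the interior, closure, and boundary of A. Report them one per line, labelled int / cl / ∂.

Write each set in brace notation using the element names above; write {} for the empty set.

opens ⊆ A: {}, {r}; union → int = {r}
complement {p,q}; its interior {}; cl(A) = X∖{} = {p,r,q}
boundary = {p,r,q} ∖ {r} = {p,q}

int(A) = {r}
cl(A)  = {p,r,q}
∂A     = {p,q}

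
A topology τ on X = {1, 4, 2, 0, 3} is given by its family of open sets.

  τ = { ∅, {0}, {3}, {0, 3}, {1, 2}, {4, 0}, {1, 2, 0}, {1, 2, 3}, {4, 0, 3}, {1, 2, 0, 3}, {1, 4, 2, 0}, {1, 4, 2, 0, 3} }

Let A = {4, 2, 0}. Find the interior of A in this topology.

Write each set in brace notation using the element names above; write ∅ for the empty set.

{4, 0}

opens ⊆ A: ∅, {0}, {4, 0}; union → int = {4, 0}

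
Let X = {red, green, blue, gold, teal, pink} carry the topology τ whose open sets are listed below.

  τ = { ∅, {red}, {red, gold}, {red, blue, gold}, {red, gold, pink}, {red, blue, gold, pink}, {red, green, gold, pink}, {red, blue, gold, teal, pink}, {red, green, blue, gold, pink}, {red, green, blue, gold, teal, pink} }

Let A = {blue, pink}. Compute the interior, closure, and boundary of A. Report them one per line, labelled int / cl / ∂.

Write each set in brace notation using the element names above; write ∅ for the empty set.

interior: largest open inside A is ∅ (from ∅)
cl via duality: int({red, green, gold, teal}) = {red, gold}, so X∖{red, gold} = {green, blue, teal, pink}
cl∖int = {green, blue, teal, pink}

int(A) = ∅
cl(A)  = {green, blue, teal, pink}
∂A     = {green, blue, teal, pink}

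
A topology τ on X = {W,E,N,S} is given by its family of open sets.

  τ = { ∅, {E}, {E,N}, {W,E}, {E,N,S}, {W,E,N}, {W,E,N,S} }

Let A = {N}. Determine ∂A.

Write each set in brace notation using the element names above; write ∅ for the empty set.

{N,S}

opens ⊆ A: ∅; union → int = ∅
complement {W,E,S}; its interior {W,E}; cl(A) = X∖{W,E} = {N,S}
boundary = {N,S} ∖ ∅ = {N,S}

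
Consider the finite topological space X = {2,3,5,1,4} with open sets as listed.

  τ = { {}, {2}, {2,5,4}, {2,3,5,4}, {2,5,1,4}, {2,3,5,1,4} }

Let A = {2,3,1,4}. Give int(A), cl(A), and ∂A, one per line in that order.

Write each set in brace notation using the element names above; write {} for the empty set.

int(A) = {2}
cl(A)  = {2,3,5,1,4}
∂A     = {3,5,1,4}

U open, U⊆A: {}, {2}. int(A) = ⋃ = {2}
X∖A={5}, int(X∖A)={}, hence cl(A)={2,3,5,1,4}
∂A: remove int from cl → {3,5,1,4}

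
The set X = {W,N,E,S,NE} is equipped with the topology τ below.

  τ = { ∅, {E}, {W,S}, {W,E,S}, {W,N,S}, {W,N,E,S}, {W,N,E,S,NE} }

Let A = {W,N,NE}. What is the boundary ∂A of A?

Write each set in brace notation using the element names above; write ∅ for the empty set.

{W,N,S,NE}

open subsets of A: ∅; so int(A) = ∅
closure: X∖int(X∖A) = X∖{E} = {W,N,S,NE}
∂A = {W,N,S,NE} minus ∅ = {W,N,S,NE}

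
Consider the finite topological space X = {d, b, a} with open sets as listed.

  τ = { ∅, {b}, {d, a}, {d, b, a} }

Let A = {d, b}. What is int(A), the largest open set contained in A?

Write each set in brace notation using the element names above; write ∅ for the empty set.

opens ⊆ A: ∅, {b}; union → int = {b}

{b}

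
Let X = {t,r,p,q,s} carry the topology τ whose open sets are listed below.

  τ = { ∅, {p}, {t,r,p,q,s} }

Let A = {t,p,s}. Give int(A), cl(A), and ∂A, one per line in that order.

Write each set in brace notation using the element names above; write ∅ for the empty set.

open subsets of A: ∅, {p}; so int(A) = {p}
closure: X∖int(X∖A) = X∖∅ = {t,r,p,q,s}
∂A = {t,r,p,q,s} minus {p} = {t,r,q,s}

int(A) = {p}
cl(A)  = {t,r,p,q,s}
∂A     = {t,r,q,s}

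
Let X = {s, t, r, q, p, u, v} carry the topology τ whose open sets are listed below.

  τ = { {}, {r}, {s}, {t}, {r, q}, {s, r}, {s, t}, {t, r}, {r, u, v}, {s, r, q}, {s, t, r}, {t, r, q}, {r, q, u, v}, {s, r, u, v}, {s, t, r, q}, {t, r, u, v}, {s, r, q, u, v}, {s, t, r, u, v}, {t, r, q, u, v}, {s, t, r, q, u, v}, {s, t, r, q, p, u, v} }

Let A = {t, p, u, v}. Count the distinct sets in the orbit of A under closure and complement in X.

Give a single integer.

6

cl via duality: int({s, r, q}) = {s, r, q}, so X∖{s, r, q} = {t, p, u, v}
Write k for closure, c for complement:
  1. A     = {t, p, u, v}
  2. cA    = {s, r, q}
  3. kcA   = {s, r, q, p, u, v}
  4. ckcA  = {t}
  5. kckcA = {t, p}
  6. ckckcA = {s, r, q, u, v}
applying k or c yields no new set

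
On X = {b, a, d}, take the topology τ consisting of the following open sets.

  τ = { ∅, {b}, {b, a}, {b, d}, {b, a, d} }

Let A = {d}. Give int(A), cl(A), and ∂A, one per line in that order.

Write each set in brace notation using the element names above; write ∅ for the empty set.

int(A) = ∅
cl(A)  = {d}
∂A     = {d}

opens ⊆ A: ∅; union → int = ∅
complement {b, a}; its interior {b, a}; cl(A) = X∖{b, a} = {d}
boundary = {d} ∖ ∅ = {d}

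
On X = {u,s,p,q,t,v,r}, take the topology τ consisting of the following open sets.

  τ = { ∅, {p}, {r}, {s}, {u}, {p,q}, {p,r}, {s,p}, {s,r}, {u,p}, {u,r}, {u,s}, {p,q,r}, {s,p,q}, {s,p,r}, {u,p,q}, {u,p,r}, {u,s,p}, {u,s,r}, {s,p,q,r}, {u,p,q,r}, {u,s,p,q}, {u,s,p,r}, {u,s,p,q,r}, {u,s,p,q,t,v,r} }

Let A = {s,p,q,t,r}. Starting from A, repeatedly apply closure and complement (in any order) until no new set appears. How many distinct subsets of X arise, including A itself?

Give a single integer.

cl via duality: int({u,v}) = {u}, so X∖{u} = {s,p,q,t,v,r}
Write k for closure, c for complement:
  1. A     = {s,p,q,t,r}
  2. kA    = {s,p,q,t,v,r}
  3. cA    = {u,v}
  4. ckA   = {u}
  5. kcA   = {u,t,v}
  6. ckcA  = {s,p,q,r}
applying k or c yields no new set

6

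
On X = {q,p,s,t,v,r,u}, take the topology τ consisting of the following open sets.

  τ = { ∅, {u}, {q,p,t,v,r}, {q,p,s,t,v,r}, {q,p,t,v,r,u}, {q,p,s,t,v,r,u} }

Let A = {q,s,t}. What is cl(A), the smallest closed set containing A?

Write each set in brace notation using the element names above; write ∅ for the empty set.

{q,p,s,t,v,r}

cl via duality: int({p,v,r,u}) = {u}, so X∖{u} = {q,p,s,t,v,r}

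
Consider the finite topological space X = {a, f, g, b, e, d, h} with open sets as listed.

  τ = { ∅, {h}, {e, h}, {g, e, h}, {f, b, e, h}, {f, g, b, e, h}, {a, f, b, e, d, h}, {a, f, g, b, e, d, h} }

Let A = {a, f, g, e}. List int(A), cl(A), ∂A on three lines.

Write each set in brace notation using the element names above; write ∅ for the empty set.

interior: largest open inside A is ∅ (from ∅)
cl via duality: int({b, d, h}) = {h}, so X∖{h} = {a, f, g, b, e, d}
cl∖int = {a, f, g, b, e, d}

int(A) = ∅
cl(A)  = {a, f, g, b, e, d}
∂A     = {a, f, g, b, e, d}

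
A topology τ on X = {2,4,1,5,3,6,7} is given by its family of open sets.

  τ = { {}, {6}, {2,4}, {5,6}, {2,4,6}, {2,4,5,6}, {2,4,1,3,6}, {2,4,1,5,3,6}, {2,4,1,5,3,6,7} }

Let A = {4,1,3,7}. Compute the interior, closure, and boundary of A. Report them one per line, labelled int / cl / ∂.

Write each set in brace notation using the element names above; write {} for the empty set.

U open, U⊆A: {}. int(A) = ⋃ = {}
X∖A={2,5,6}, int(X∖A)={5,6}, hence cl(A)={2,4,1,3,7}
∂A: remove int from cl → {2,4,1,3,7}

int(A) = {}
cl(A)  = {2,4,1,3,7}
∂A     = {2,4,1,3,7}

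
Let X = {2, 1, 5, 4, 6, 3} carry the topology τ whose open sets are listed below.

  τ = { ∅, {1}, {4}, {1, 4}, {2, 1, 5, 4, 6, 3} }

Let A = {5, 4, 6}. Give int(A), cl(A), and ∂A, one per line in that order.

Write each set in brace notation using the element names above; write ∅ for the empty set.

U open, U⊆A: ∅, {4}. int(A) = ⋃ = {4}
X∖A={2, 1, 3}, int(X∖A)={1}, hence cl(A)={2, 5, 4, 6, 3}
∂A: remove int from cl → {2, 5, 6, 3}

int(A) = {4}
cl(A)  = {2, 5, 4, 6, 3}
∂A     = {2, 5, 6, 3}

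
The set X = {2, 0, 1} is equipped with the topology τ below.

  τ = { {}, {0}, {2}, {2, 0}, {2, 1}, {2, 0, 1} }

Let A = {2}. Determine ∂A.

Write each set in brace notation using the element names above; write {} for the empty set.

{1}

opens ⊆ A: {}, {2}; union → int = {2}
complement {0, 1}; its interior {0}; cl(A) = X∖{0} = {2, 1}
boundary = {2, 1} ∖ {2} = {1}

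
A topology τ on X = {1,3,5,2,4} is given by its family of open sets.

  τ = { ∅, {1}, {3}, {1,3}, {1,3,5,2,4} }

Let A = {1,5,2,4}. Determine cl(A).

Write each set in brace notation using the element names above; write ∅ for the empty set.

{1,5,2,4}

X∖A={3}, int(X∖A)={3}, hence cl(A)={1,5,2,4}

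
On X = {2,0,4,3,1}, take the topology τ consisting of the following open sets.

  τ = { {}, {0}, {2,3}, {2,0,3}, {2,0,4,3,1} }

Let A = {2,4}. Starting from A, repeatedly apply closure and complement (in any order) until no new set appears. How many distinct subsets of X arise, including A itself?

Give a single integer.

closure: X∖int(X∖A) = X∖{0} = {2,4,3,1}
Let k=closure and c=complement:
  1. A     = {2,4}
  2. kA    = {2,4,3,1}
  3. cA    = {0,3,1}
  4. ckA   = {0}
  5. kcA   = {2,0,4,3,1}
  6. kckA  = {0,4,1}
  7. ckcA  = {}
  8. ckckA = {2,3}
— saturated at 8

8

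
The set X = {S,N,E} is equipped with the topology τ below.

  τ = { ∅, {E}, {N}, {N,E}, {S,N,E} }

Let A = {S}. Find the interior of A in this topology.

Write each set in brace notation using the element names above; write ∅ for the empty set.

U open, U⊆A: ∅. int(A) = ⋃ = ∅

∅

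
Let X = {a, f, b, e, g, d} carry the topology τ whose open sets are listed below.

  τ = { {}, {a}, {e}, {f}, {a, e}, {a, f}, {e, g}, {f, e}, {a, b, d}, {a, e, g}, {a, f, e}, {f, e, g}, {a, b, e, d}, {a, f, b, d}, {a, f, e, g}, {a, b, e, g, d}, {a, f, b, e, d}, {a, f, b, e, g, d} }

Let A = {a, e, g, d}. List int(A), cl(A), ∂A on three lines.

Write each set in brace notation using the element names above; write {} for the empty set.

U open, U⊆A: {}, {a}, {e}, {e, g}, {a, e}, {a, e, g}. int(A) = ⋃ = {a, e, g}
X∖A={f, b}, int(X∖A)={f}, hence cl(A)={a, b, e, g, d}
∂A: remove int from cl → {b, d}

int(A) = {a, e, g}
cl(A)  = {a, b, e, g, d}
∂A     = {b, d}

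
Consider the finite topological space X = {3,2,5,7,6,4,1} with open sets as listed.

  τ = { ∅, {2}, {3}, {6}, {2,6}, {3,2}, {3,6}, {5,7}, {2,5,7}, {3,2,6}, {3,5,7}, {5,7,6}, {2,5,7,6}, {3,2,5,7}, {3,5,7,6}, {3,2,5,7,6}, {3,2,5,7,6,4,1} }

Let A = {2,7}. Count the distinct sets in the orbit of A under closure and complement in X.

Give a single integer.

10

cl via duality: int({3,5,6,4,1}) = {3,6}, so X∖{3,6} = {2,5,7,4,1}
Write k for closure, c for complement:
  1. A     = {2,7}
  2. kA    = {2,5,7,4,1}
  3. cA    = {3,5,6,4,1}
  4. ckA   = {3,6}
  5. kcA   = {3,5,7,6,4,1}
  6. kckA  = {3,6,4,1}
  7. ckcA  = {2}
  8. ckckA = {2,5,7}
  9. kckcA = {2,4,1}
  10. ckckcA = {3,5,7,6}
applying k or c yields no new set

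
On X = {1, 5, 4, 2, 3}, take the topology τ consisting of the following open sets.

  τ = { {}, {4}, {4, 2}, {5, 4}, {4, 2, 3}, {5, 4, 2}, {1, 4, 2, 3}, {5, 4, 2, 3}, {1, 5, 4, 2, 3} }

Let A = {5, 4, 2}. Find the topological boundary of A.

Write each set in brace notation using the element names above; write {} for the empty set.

open subsets of A: {}, {4}, {4, 2}, {5, 4}, {5, 4, 2}; so int(A) = {5, 4, 2}
closure: X∖int(X∖A) = X∖{} = {1, 5, 4, 2, 3}
∂A = {1, 5, 4, 2, 3} minus {5, 4, 2} = {1, 3}

{1, 3}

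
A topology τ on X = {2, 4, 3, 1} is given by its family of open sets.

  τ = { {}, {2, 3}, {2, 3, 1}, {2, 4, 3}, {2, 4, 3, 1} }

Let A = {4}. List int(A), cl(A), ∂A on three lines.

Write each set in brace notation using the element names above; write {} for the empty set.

int(A) = {}
cl(A)  = {4}
∂A     = {4}

U open, U⊆A: {}. int(A) = ⋃ = {}
X∖A={2, 3, 1}, int(X∖A)={2, 3, 1}, hence cl(A)={4}
∂A: remove int from cl → {4}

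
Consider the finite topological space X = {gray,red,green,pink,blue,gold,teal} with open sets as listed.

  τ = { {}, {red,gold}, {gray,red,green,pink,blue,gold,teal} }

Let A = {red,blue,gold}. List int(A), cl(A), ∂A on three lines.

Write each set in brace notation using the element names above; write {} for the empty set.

U open, U⊆A: {}, {red,gold}. int(A) = ⋃ = {red,gold}
X∖A={gray,green,pink,teal}, int(X∖A)={}, hence cl(A)={gray,red,green,pink,blue,gold,teal}
∂A: remove int from cl → {gray,green,pink,blue,teal}

int(A) = {red,gold}
cl(A)  = {gray,red,green,pink,blue,gold,teal}
∂A     = {gray,green,pink,blue,teal}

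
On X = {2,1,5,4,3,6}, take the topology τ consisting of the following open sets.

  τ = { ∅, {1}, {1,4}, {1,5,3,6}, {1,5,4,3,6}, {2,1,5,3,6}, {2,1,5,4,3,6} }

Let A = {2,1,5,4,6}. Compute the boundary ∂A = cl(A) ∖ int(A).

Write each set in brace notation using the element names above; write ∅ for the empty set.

opens ⊆ A: ∅, {1}, {1,4}; union → int = {1,4}
complement {3}; its interior ∅; cl(A) = X∖∅ = {2,1,5,4,3,6}
boundary = {2,1,5,4,3,6} ∖ {1,4} = {2,5,3,6}

{2,5,3,6}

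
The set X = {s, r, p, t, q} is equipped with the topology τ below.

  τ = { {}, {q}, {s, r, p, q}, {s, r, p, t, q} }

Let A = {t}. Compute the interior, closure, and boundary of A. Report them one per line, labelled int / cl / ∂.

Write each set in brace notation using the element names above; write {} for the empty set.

int(A) = {}
cl(A)  = {t}
∂A     = {t}

opens ⊆ A: {}; union → int = {}
complement {s, r, p, q}; its interior {s, r, p, q}; cl(A) = X∖{s, r, p, q} = {t}
boundary = {t} ∖ {} = {t}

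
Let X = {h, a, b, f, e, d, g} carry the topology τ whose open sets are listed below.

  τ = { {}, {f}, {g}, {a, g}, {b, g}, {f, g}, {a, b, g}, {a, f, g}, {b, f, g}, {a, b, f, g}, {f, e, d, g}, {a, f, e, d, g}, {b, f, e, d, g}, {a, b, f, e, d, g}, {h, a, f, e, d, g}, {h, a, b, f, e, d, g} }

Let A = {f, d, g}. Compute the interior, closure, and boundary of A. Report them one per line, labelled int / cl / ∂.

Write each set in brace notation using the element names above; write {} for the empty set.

interior: largest open inside A is {f, g} (from {}, {f}, {g}, {f, g})
cl via duality: int({h, a, b, e}) = {}, so X∖{} = {h, a, b, f, e, d, g}
cl∖int = {h, a, b, e, d}

int(A) = {f, g}
cl(A)  = {h, a, b, f, e, d, g}
∂A     = {h, a, b, e, d}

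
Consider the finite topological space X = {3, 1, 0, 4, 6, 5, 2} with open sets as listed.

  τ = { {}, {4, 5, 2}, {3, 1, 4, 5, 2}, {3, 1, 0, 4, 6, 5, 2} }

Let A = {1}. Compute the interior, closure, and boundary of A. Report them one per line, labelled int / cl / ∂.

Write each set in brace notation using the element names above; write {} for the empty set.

int(A) = {}
cl(A)  = {3, 1, 0, 6}
∂A     = {3, 1, 0, 6}

opens ⊆ A: {}; union → int = {}
complement {3, 0, 4, 6, 5, 2}; its interior {4, 5, 2}; cl(A) = X∖{4, 5, 2} = {3, 1, 0, 6}
boundary = {3, 1, 0, 6} ∖ {} = {3, 1, 0, 6}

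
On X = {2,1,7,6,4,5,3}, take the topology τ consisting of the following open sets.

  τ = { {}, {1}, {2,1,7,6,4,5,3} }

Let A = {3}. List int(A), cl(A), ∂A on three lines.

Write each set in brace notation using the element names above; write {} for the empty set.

int(A) = {}
cl(A)  = {2,7,6,4,5,3}
∂A     = {2,7,6,4,5,3}

opens ⊆ A: {}; union → int = {}
complement {2,1,7,6,4,5}; its interior {1}; cl(A) = X∖{1} = {2,7,6,4,5,3}
boundary = {2,7,6,4,5,3} ∖ {} = {2,7,6,4,5,3}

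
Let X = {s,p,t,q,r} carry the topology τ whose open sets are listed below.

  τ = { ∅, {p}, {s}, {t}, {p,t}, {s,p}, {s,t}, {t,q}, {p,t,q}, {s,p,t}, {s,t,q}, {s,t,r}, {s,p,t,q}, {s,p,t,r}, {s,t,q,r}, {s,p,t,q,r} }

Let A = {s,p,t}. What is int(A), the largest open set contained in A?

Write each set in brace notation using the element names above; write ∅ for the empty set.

{s,p,t}

open subsets of A: ∅, {t}, {p}, {s}, {s,p}, {p,t}, {s,t}, {s,p,t}; so int(A) = {s,p,t}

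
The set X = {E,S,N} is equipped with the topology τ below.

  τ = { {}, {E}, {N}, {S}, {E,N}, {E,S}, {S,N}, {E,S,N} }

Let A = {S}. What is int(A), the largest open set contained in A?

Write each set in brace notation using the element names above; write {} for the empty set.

interior: largest open inside A is {S} (from {}, {S})

{S}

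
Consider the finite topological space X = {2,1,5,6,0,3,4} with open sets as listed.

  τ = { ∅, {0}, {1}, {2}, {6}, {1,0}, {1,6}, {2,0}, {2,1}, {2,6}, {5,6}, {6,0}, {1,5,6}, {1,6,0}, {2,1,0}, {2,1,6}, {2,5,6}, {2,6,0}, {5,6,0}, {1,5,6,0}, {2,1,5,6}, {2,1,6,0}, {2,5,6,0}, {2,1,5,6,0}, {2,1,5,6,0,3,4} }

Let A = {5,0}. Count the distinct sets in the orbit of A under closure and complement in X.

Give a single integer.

complement {2,1,6,3,4}; its interior {2,1,6}; cl(A) = X∖{2,1,6} = {5,0,3,4}
With k = closure, c = complement:
  1. A     = {5,0}
  2. kA    = {5,0,3,4}
  3. cA    = {2,1,6,3,4}
  4. ckA   = {2,1,6}
  5. kcA   = {2,1,5,6,3,4}
  6. ckcA  = {0}
  7. kckcA = {0,3,4}
  8. ckckcA = {2,1,5,6}
k, c of each give nothing new

8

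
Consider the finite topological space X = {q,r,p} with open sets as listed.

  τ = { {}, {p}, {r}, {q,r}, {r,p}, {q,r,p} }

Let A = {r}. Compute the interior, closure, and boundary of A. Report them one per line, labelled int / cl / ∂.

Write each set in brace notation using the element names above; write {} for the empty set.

interior: largest open inside A is {r} (from {}, {r})
cl via duality: int({q,p}) = {p}, so X∖{p} = {q,r}
cl∖int = {q}

int(A) = {r}
cl(A)  = {q,r}
∂A     = {q}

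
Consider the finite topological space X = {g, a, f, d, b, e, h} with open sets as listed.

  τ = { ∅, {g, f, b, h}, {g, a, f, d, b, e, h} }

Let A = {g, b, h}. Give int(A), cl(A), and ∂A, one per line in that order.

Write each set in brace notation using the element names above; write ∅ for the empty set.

opens ⊆ A: ∅; union → int = ∅
complement {a, f, d, e}; its interior ∅; cl(A) = X∖∅ = {g, a, f, d, b, e, h}
boundary = {g, a, f, d, b, e, h} ∖ ∅ = {g, a, f, d, b, e, h}

int(A) = ∅
cl(A)  = {g, a, f, d, b, e, h}
∂A     = {g, a, f, d, b, e, h}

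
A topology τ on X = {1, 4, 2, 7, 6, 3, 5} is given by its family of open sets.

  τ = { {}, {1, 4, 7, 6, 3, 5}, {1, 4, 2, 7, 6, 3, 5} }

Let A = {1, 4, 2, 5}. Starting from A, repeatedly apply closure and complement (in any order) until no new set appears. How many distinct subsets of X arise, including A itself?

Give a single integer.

4

complement {7, 6, 3}; its interior {}; cl(A) = X∖{} = {1, 4, 2, 7, 6, 3, 5}
With k = closure, c = complement:
  1. A     = {1, 4, 2, 5}
  2. kA    = {1, 4, 2, 7, 6, 3, 5}
  3. cA    = {7, 6, 3}
  4. ckA   = {}
k, c of each give nothing new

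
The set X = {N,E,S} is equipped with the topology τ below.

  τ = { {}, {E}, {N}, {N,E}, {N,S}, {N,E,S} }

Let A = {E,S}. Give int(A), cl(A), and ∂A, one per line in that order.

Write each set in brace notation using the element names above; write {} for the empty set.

int(A) = {E}
cl(A)  = {E,S}
∂A     = {S}

interior: largest open inside A is {E} (from {}, {E})
cl via duality: int({N}) = {N}, so X∖{N} = {E,S}
cl∖int = {S}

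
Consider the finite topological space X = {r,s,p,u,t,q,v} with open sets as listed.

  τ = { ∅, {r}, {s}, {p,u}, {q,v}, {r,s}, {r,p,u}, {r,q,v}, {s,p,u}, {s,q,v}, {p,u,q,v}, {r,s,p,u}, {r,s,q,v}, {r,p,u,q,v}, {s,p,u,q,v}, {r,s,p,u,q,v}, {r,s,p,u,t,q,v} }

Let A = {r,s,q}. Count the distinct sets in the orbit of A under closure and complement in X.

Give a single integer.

complement {p,u,t,v}; its interior {p,u}; cl(A) = X∖{p,u} = {r,s,t,q,v}
With k = closure, c = complement:
  1. A     = {r,s,q}
  2. kA    = {r,s,t,q,v}
  3. cA    = {p,u,t,v}
  4. ckA   = {p,u}
  5. kcA   = {p,u,t,q,v}
  6. kckA  = {p,u,t}
  7. ckcA  = {r,s}
  8. ckckA = {r,s,q,v}
  9. kckcA = {r,s,t}
  10. ckckcA = {p,u,q,v}
k, c of each give nothing new

10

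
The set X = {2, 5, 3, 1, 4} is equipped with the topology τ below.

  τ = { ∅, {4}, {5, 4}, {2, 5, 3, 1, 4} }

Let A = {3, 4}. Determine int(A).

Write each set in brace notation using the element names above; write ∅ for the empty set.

{4}

opens ⊆ A: ∅, {4}; union → int = {4}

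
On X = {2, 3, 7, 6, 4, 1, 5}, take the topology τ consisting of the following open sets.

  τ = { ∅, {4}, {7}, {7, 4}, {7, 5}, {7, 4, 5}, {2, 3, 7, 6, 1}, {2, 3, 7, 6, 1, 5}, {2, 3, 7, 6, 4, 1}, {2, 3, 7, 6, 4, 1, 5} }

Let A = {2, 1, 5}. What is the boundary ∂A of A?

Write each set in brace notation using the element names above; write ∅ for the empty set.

interior: largest open inside A is ∅ (from ∅)
cl via duality: int({3, 7, 6, 4}) = {7, 4}, so X∖{7, 4} = {2, 3, 6, 1, 5}
cl∖int = {2, 3, 6, 1, 5}

{2, 3, 6, 1, 5}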